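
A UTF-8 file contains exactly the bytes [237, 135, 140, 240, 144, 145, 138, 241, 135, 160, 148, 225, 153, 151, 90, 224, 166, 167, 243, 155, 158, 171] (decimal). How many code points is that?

7

Byte at offset 0: 0xED = 11101101 → 3-byte char (#1). Advance 3.
Byte at offset 3: 0xF0 = 11110000 → 4-byte char (#2). Advance 4.
Byte at offset 7: 0xF1 = 11110001 → 4-byte char (#3). Advance 4.
Byte at offset 11: 0xE1 = 11100001 → 3-byte char (#4). Advance 3.
Byte at offset 14: 0x5A = 01011010 → 1-byte char (#5). Advance 1.
Byte at offset 15: 0xE0 = 11100000 → 3-byte char (#6). Advance 3.
Byte at offset 18: 0xF3 = 11110011 → 4-byte char (#7). Advance 4.
Reached end at offset 22 after 7 code points.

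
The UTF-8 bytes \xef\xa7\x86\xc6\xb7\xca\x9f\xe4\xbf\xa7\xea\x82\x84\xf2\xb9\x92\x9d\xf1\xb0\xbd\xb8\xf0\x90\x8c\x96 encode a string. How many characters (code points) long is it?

Byte at offset 0: 0xEF = 11101111 → 3-byte char (#1). Advance 3.
Byte at offset 3: 0xC6 = 11000110 → 2-byte char (#2). Advance 2.
Byte at offset 5: 0xCA = 11001010 → 2-byte char (#3). Advance 2.
Byte at offset 7: 0xE4 = 11100100 → 3-byte char (#4). Advance 3.
Byte at offset 10: 0xEA = 11101010 → 3-byte char (#5). Advance 3.
Byte at offset 13: 0xF2 = 11110010 → 4-byte char (#6). Advance 4.
Byte at offset 17: 0xF1 = 11110001 → 4-byte char (#7). Advance 4.
Byte at offset 21: 0xF0 = 11110000 → 4-byte char (#8). Advance 4.
Reached end at offset 25 after 8 code points.

8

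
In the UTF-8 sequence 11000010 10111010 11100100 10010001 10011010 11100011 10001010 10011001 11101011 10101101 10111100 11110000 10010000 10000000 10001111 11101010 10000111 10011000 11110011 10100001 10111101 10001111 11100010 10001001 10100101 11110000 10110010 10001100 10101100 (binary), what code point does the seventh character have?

Offset 0: leading byte 0xC2 = 11000010 → 2-byte char #1 = C2 BA.
Offset 2: leading byte 0xE4 = 11100100 → 3-byte char #2 = E4 91 9A.
Offset 5: leading byte 0xE3 = 11100011 → 3-byte char #3 = E3 8A 99.
Offset 8: leading byte 0xEB = 11101011 → 3-byte char #4 = EB AD BC.
Offset 11: leading byte 0xF0 = 11110000 → 4-byte char #5 = F0 90 80 8F.
Offset 15: leading byte 0xEA = 11101010 → 3-byte char #6 = EA 87 98.
Offset 18: leading byte 0xF3 = 11110011 → 4-byte char #7 = F3 A1 BD 8F.
Leading byte 0xF3 = 11110011 matches 11110xxx → 4-byte sequence.
Byte 1: 0xF3 = 11110011, payload 011 (3 bits).
Byte 2: 0xA1 = 10100001 (10xxxxxx ✓), payload 100001.
Byte 3: 0xBD = 10111101 (10xxxxxx ✓), payload 111101.
Byte 4: 0x8F = 10001111 (10xxxxxx ✓), payload 001111.
Concatenate: 011100001111101001111 = 0xE1F4F (21 bits → U+E1F4F).

U+E1F4F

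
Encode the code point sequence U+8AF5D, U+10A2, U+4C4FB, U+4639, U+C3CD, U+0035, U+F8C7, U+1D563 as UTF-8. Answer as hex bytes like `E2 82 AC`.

F2 8A BD 9D E1 82 A2 F1 8C 93 BB E4 98 B9 EC 8F 8D 35 EF A3 87 F0 9D 95 A3

U+8AF5D: 4-byte form → F2 8A BD 9D.
U+10A2: 3-byte form → E1 82 A2.
U+4C4FB: 4-byte form → F1 8C 93 BB.
U+4639: 3-byte form → E4 98 B9.
U+C3CD: 3-byte form → EC 8F 8D.
U+0035: 1-byte form → 35.
U+F8C7: 3-byte form → EF A3 87.
U+1D563: 4-byte form → F0 9D 95 A3.
Concatenated (25 bytes): F2 8A BD 9D E1 82 A2 F1 8C 93 BB E4 98 B9 EC 8F 8D 35 EF A3 87 F0 9D 95 A3.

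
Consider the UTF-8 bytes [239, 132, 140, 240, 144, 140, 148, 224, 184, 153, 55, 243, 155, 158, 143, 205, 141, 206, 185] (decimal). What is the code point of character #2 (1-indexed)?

U+10314

Offset 0: leading byte 0xEF = 11101111 → 3-byte char #1 = EF 84 8C.
Offset 3: leading byte 0xF0 = 11110000 → 4-byte char #2 = F0 90 8C 94.
Leading byte 0xF0 = 11110000 matches 11110xxx → 4-byte sequence.
Byte 1: 0xF0 = 11110000, payload 000 (3 bits).
Byte 2: 0x90 = 10010000 (10xxxxxx ✓), payload 010000.
Byte 3: 0x8C = 10001100 (10xxxxxx ✓), payload 001100.
Byte 4: 0x94 = 10010100 (10xxxxxx ✓), payload 010100.
Concatenate: 000010000001100010100 = 0x10314 (21 bits → U+10314).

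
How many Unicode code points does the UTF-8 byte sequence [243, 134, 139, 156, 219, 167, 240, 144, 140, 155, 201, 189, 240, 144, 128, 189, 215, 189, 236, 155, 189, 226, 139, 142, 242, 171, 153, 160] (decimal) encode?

Byte at offset 0: 0xF3 = 11110011 → 4-byte char (#1). Advance 4.
Byte at offset 4: 0xDB = 11011011 → 2-byte char (#2). Advance 2.
Byte at offset 6: 0xF0 = 11110000 → 4-byte char (#3). Advance 4.
Byte at offset 10: 0xC9 = 11001001 → 2-byte char (#4). Advance 2.
Byte at offset 12: 0xF0 = 11110000 → 4-byte char (#5). Advance 4.
Byte at offset 16: 0xD7 = 11010111 → 2-byte char (#6). Advance 2.
Byte at offset 18: 0xEC = 11101100 → 3-byte char (#7). Advance 3.
Byte at offset 21: 0xE2 = 11100010 → 3-byte char (#8). Advance 3.
Byte at offset 24: 0xF2 = 11110010 → 4-byte char (#9). Advance 4.
Reached end at offset 28 after 9 code points.

9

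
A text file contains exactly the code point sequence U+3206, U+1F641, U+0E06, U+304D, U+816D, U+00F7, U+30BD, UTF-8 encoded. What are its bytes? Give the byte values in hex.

U+3206: 3-byte form → E3 88 86.
U+1F641: 4-byte form → F0 9F 99 81.
U+0E06: 3-byte form → E0 B8 86.
U+304D: 3-byte form → E3 81 8D.
U+816D: 3-byte form → E8 85 AD.
U+00F7: 2-byte form → C3 B7.
U+30BD: 3-byte form → E3 82 BD.
Concatenated (21 bytes): E3 88 86 F0 9F 99 81 E0 B8 86 E3 81 8D E8 85 AD C3 B7 E3 82 BD.

E3 88 86 F0 9F 99 81 E0 B8 86 E3 81 8D E8 85 AD C3 B7 E3 82 BD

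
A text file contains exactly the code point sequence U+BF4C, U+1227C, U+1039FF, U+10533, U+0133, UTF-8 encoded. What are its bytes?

U+BF4C: 3-byte form → EB BD 8C.
U+1227C: 4-byte form → F0 92 89 BC.
U+1039FF: 4-byte form → F4 83 A7 BF.
U+10533: 4-byte form → F0 90 94 B3.
U+0133: 2-byte form → C4 B3.
Concatenated (17 bytes): EB BD 8C F0 92 89 BC F4 83 A7 BF F0 90 94 B3 C4 B3.

EB BD 8C F0 92 89 BC F4 83 A7 BF F0 90 94 B3 C4 B3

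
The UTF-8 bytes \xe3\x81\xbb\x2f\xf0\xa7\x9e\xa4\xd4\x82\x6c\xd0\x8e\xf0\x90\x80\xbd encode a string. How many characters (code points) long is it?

7

Byte at offset 0: 0xE3 = 11100011 → 3-byte char (#1). Advance 3.
Byte at offset 3: 0x2F = 00101111 → 1-byte char (#2). Advance 1.
Byte at offset 4: 0xF0 = 11110000 → 4-byte char (#3). Advance 4.
Byte at offset 8: 0xD4 = 11010100 → 2-byte char (#4). Advance 2.
Byte at offset 10: 0x6C = 01101100 → 1-byte char (#5). Advance 1.
Byte at offset 11: 0xD0 = 11010000 → 2-byte char (#6). Advance 2.
Byte at offset 13: 0xF0 = 11110000 → 4-byte char (#7). Advance 4.
Reached end at offset 17 after 7 code points.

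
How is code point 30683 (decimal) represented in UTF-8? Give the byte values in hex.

U+77DB = 0x77DB = 30683 decimal. In range U+0800–U+FFFF → 3-byte form: 1110xxxx 10xxxxxx 10xxxxxx.
Binary (16 bits): 0111011111011011.
Split 4+6+6: 0111 | 011111 | 011011.
Byte 1: 11100111 = 0xE7.
Byte 2: 10011111 = 0x9F.
Byte 3: 10011011 = 0x9B.

E7 9F 9B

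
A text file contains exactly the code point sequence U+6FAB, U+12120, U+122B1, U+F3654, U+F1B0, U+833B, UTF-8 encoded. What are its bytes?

E6 BE AB F0 92 84 A0 F0 92 8A B1 F3 B3 99 94 EF 86 B0 E8 8C BB

U+6FAB: 3-byte form → E6 BE AB.
U+12120: 4-byte form → F0 92 84 A0.
U+122B1: 4-byte form → F0 92 8A B1.
U+F3654: 4-byte form → F3 B3 99 94.
U+F1B0: 3-byte form → EF 86 B0.
U+833B: 3-byte form → E8 8C BB.
Concatenated (21 bytes): E6 BE AB F0 92 84 A0 F0 92 8A B1 F3 B3 99 94 EF 86 B0 E8 8C BB.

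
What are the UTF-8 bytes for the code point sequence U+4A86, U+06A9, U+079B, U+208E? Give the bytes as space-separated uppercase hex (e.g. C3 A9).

E4 AA 86 DA A9 DE 9B E2 82 8E

U+4A86: 3-byte form → E4 AA 86.
U+06A9: 2-byte form → DA A9.
U+079B: 2-byte form → DE 9B.
U+208E: 3-byte form → E2 82 8E.
Concatenated (10 bytes): E4 AA 86 DA A9 DE 9B E2 82 8E.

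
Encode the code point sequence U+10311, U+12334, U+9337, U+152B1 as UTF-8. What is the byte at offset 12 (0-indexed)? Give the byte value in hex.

U+10311 → 4-byte form F0 90 8C 91 at offsets 0–3.
U+12334 → 4-byte form F0 92 8C B4 at offsets 4–7.
U+9337 → 3-byte form E9 8C B7 at offsets 8–10.
U+152B1 → 4-byte form F0 95 8A B1 at offsets 11–14.
Offset 12 falls in char 4's range; it's byte 2 of F0 95 8A B1 = 0x95.

0x95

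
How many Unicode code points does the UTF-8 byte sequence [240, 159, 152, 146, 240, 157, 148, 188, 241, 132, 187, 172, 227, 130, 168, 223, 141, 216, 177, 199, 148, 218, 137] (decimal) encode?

Byte at offset 0: 0xF0 = 11110000 → 4-byte char (#1). Advance 4.
Byte at offset 4: 0xF0 = 11110000 → 4-byte char (#2). Advance 4.
Byte at offset 8: 0xF1 = 11110001 → 4-byte char (#3). Advance 4.
Byte at offset 12: 0xE3 = 11100011 → 3-byte char (#4). Advance 3.
Byte at offset 15: 0xDF = 11011111 → 2-byte char (#5). Advance 2.
Byte at offset 17: 0xD8 = 11011000 → 2-byte char (#6). Advance 2.
Byte at offset 19: 0xC7 = 11000111 → 2-byte char (#7). Advance 2.
Byte at offset 21: 0xDA = 11011010 → 2-byte char (#8). Advance 2.
Reached end at offset 23 after 8 code points.

8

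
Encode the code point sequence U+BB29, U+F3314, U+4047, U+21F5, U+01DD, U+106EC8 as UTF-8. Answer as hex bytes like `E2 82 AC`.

EB AC A9 F3 B3 8C 94 E4 81 87 E2 87 B5 C7 9D F4 86 BB 88

U+BB29: 3-byte form → EB AC A9.
U+F3314: 4-byte form → F3 B3 8C 94.
U+4047: 3-byte form → E4 81 87.
U+21F5: 3-byte form → E2 87 B5.
U+01DD: 2-byte form → C7 9D.
U+106EC8: 4-byte form → F4 86 BB 88.
Concatenated (19 bytes): EB AC A9 F3 B3 8C 94 E4 81 87 E2 87 B5 C7 9D F4 86 BB 88.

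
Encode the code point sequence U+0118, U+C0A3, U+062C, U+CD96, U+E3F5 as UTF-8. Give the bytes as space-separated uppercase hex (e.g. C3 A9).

U+0118: 2-byte form → C4 98.
U+C0A3: 3-byte form → EC 82 A3.
U+062C: 2-byte form → D8 AC.
U+CD96: 3-byte form → EC B6 96.
U+E3F5: 3-byte form → EE 8F B5.
Concatenated (13 bytes): C4 98 EC 82 A3 D8 AC EC B6 96 EE 8F B5.

C4 98 EC 82 A3 D8 AC EC B6 96 EE 8F B5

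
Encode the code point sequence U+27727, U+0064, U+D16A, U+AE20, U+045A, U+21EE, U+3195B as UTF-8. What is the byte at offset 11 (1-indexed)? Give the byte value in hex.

1-indexed offset 11 is 0-indexed offset 10.
U+27727 → 4-byte form F0 A7 9C A7 at offsets 0–3.
U+0064 → 1-byte form 64 at offsets 4–4.
U+D16A → 3-byte form ED 85 AA at offsets 5–7.
U+AE20 → 3-byte form EA B8 A0 at offsets 8–10.
Offset 10 falls in char 4's range; it's byte 3 of EA B8 A0 = 0xA0.

0xA0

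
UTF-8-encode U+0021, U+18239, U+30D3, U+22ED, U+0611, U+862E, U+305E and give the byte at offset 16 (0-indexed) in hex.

U+0021 → 1-byte form 21 at offsets 0–0.
U+18239 → 4-byte form F0 98 88 B9 at offsets 1–4.
U+30D3 → 3-byte form E3 83 93 at offsets 5–7.
U+22ED → 3-byte form E2 8B AD at offsets 8–10.
U+0611 → 2-byte form D8 91 at offsets 11–12.
U+862E → 3-byte form E8 98 AE at offsets 13–15.
U+305E → 3-byte form E3 81 9E at offsets 16–18.
Offset 16 falls in char 7's range; it's byte 1 of E3 81 9E = 0xE3.

0xE3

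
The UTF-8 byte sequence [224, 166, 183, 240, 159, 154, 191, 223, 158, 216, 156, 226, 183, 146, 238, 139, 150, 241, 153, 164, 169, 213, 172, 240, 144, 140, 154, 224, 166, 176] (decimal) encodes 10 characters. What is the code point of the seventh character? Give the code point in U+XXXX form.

U+59929

Offset 0: leading byte 0xE0 = 11100000 → 3-byte char #1 = E0 A6 B7.
Offset 3: leading byte 0xF0 = 11110000 → 4-byte char #2 = F0 9F 9A BF.
Offset 7: leading byte 0xDF = 11011111 → 2-byte char #3 = DF 9E.
Offset 9: leading byte 0xD8 = 11011000 → 2-byte char #4 = D8 9C.
Offset 11: leading byte 0xE2 = 11100010 → 3-byte char #5 = E2 B7 92.
Offset 14: leading byte 0xEE = 11101110 → 3-byte char #6 = EE 8B 96.
Offset 17: leading byte 0xF1 = 11110001 → 4-byte char #7 = F1 99 A4 A9.
Leading byte 0xF1 = 11110001 matches 11110xxx → 4-byte sequence.
Byte 1: 0xF1 = 11110001, payload 001 (3 bits).
Byte 2: 0x99 = 10011001 (10xxxxxx ✓), payload 011001.
Byte 3: 0xA4 = 10100100 (10xxxxxx ✓), payload 100100.
Byte 4: 0xA9 = 10101001 (10xxxxxx ✓), payload 101001.
Concatenate: 001011001100100101001 = 0x59929 (21 bits → U+59929).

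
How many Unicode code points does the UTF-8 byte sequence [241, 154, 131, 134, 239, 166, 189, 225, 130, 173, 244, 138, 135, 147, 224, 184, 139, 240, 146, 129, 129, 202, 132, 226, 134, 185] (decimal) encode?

8

Byte at offset 0: 0xF1 = 11110001 → 4-byte char (#1). Advance 4.
Byte at offset 4: 0xEF = 11101111 → 3-byte char (#2). Advance 3.
Byte at offset 7: 0xE1 = 11100001 → 3-byte char (#3). Advance 3.
Byte at offset 10: 0xF4 = 11110100 → 4-byte char (#4). Advance 4.
Byte at offset 14: 0xE0 = 11100000 → 3-byte char (#5). Advance 3.
Byte at offset 17: 0xF0 = 11110000 → 4-byte char (#6). Advance 4.
Byte at offset 21: 0xCA = 11001010 → 2-byte char (#7). Advance 2.
Byte at offset 23: 0xE2 = 11100010 → 3-byte char (#8). Advance 3.
Reached end at offset 26 after 8 code points.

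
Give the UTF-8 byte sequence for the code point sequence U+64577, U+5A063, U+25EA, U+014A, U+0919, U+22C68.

U+64577: 4-byte form → F1 A4 95 B7.
U+5A063: 4-byte form → F1 9A 81 A3.
U+25EA: 3-byte form → E2 97 AA.
U+014A: 2-byte form → C5 8A.
U+0919: 3-byte form → E0 A4 99.
U+22C68: 4-byte form → F0 A2 B1 A8.
Concatenated (20 bytes): F1 A4 95 B7 F1 9A 81 A3 E2 97 AA C5 8A E0 A4 99 F0 A2 B1 A8.

F1 A4 95 B7 F1 9A 81 A3 E2 97 AA C5 8A E0 A4 99 F0 A2 B1 A8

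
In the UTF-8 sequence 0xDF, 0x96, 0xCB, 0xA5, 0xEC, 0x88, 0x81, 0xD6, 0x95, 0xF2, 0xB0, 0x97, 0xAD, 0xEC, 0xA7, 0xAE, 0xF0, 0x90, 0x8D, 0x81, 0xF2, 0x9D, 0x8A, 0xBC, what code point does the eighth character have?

U+9D2BC

Offset 0: leading byte 0xDF = 11011111 → 2-byte char #1 = DF 96.
Offset 2: leading byte 0xCB = 11001011 → 2-byte char #2 = CB A5.
Offset 4: leading byte 0xEC = 11101100 → 3-byte char #3 = EC 88 81.
Offset 7: leading byte 0xD6 = 11010110 → 2-byte char #4 = D6 95.
Offset 9: leading byte 0xF2 = 11110010 → 4-byte char #5 = F2 B0 97 AD.
Offset 13: leading byte 0xEC = 11101100 → 3-byte char #6 = EC A7 AE.
Offset 16: leading byte 0xF0 = 11110000 → 4-byte char #7 = F0 90 8D 81.
Offset 20: leading byte 0xF2 = 11110010 → 4-byte char #8 = F2 9D 8A BC.
Leading byte 0xF2 = 11110010 matches 11110xxx → 4-byte sequence.
Byte 1: 0xF2 = 11110010, payload 010 (3 bits).
Byte 2: 0x9D = 10011101 (10xxxxxx ✓), payload 011101.
Byte 3: 0x8A = 10001010 (10xxxxxx ✓), payload 001010.
Byte 4: 0xBC = 10111100 (10xxxxxx ✓), payload 111100.
Concatenate: 010011101001010111100 = 0x9D2BC (21 bits → U+9D2BC).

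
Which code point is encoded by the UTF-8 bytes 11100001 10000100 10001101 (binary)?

U+110D

Leading byte 0xE1 = 11100001 matches 1110xxxx → 3-byte sequence.
Byte 1: 0xE1 = 11100001, payload 0001 (4 bits).
Byte 2: 0x84 = 10000100 (10xxxxxx ✓), payload 000100.
Byte 3: 0x8D = 10001101 (10xxxxxx ✓), payload 001101.
Concatenate: 0001000100001101 = 0x110D (16 bits → U+110D).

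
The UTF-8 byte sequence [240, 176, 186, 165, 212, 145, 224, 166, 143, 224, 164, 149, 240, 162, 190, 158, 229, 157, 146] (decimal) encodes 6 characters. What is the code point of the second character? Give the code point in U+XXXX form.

U+0511

Offset 0: leading byte 0xF0 = 11110000 → 4-byte char #1 = F0 B0 BA A5.
Offset 4: leading byte 0xD4 = 11010100 → 2-byte char #2 = D4 91.
Leading byte 0xD4 = 11010100 matches 110xxxxx → 2-byte sequence.
Byte 1: 0xD4 = 11010100, payload 10100 (5 bits).
Byte 2: 0x91 = 10010001 (10xxxxxx ✓), payload 010001.
Concatenate: 10100010001 = 0x511 (11 bits → U+0511).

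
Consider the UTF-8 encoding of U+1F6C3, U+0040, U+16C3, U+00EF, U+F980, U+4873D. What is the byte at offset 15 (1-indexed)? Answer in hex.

0x88

1-indexed offset 15 is 0-indexed offset 14.
U+1F6C3 → 4-byte form F0 9F 9B 83 at offsets 0–3.
U+0040 → 1-byte form 40 at offsets 4–4.
U+16C3 → 3-byte form E1 9B 83 at offsets 5–7.
U+00EF → 2-byte form C3 AF at offsets 8–9.
U+F980 → 3-byte form EF A6 80 at offsets 10–12.
U+4873D → 4-byte form F1 88 9C BD at offsets 13–16.
Offset 14 falls in char 6's range; it's byte 2 of F1 88 9C BD = 0x88.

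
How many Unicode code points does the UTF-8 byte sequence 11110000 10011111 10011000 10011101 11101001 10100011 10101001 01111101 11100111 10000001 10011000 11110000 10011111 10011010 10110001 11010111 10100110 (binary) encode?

6

Byte at offset 0: 0xF0 = 11110000 → 4-byte char (#1). Advance 4.
Byte at offset 4: 0xE9 = 11101001 → 3-byte char (#2). Advance 3.
Byte at offset 7: 0x7D = 01111101 → 1-byte char (#3). Advance 1.
Byte at offset 8: 0xE7 = 11100111 → 3-byte char (#4). Advance 3.
Byte at offset 11: 0xF0 = 11110000 → 4-byte char (#5). Advance 4.
Byte at offset 15: 0xD7 = 11010111 → 2-byte char (#6). Advance 2.
Reached end at offset 17 after 6 code points.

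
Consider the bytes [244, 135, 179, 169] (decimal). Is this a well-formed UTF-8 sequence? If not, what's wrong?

valid

Leading byte 0xF4 = 11110100 → 4-byte form.
Continuation bytes 0x87=10000111, 0xB3=10110011, 0xA9=10101001 all match 10xxxxxx.
Decoded value 0x107CE9 is ≥ 0x10000 (shortest form) and not a surrogate.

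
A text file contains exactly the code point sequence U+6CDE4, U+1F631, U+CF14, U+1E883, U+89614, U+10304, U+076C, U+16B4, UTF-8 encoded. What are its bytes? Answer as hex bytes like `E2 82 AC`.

U+6CDE4: 4-byte form → F1 AC B7 A4.
U+1F631: 4-byte form → F0 9F 98 B1.
U+CF14: 3-byte form → EC BC 94.
U+1E883: 4-byte form → F0 9E A2 83.
U+89614: 4-byte form → F2 89 98 94.
U+10304: 4-byte form → F0 90 8C 84.
U+076C: 2-byte form → DD AC.
U+16B4: 3-byte form → E1 9A B4.
Concatenated (28 bytes): F1 AC B7 A4 F0 9F 98 B1 EC BC 94 F0 9E A2 83 F2 89 98 94 F0 90 8C 84 DD AC E1 9A B4.

F1 AC B7 A4 F0 9F 98 B1 EC BC 94 F0 9E A2 83 F2 89 98 94 F0 90 8C 84 DD AC E1 9A B4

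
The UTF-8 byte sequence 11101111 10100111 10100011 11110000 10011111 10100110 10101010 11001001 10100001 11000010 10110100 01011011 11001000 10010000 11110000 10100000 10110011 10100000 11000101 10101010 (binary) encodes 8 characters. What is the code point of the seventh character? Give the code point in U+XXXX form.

U+20CE0

Offset 0: leading byte 0xEF = 11101111 → 3-byte char #1 = EF A7 A3.
Offset 3: leading byte 0xF0 = 11110000 → 4-byte char #2 = F0 9F A6 AA.
Offset 7: leading byte 0xC9 = 11001001 → 2-byte char #3 = C9 A1.
Offset 9: leading byte 0xC2 = 11000010 → 2-byte char #4 = C2 B4.
Offset 11: leading byte 0x5B = 01011011 → 1-byte char #5 = 5B.
Offset 12: leading byte 0xC8 = 11001000 → 2-byte char #6 = C8 90.
Offset 14: leading byte 0xF0 = 11110000 → 4-byte char #7 = F0 A0 B3 A0.
Leading byte 0xF0 = 11110000 matches 11110xxx → 4-byte sequence.
Byte 1: 0xF0 = 11110000, payload 000 (3 bits).
Byte 2: 0xA0 = 10100000 (10xxxxxx ✓), payload 100000.
Byte 3: 0xB3 = 10110011 (10xxxxxx ✓), payload 110011.
Byte 4: 0xA0 = 10100000 (10xxxxxx ✓), payload 100000.
Concatenate: 000100000110011100000 = 0x20CE0 (21 bits → U+20CE0).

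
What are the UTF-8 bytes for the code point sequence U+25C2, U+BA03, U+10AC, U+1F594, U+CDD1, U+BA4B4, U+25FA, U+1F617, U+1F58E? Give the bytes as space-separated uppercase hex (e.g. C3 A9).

U+25C2: 3-byte form → E2 97 82.
U+BA03: 3-byte form → EB A8 83.
U+10AC: 3-byte form → E1 82 AC.
U+1F594: 4-byte form → F0 9F 96 94.
U+CDD1: 3-byte form → EC B7 91.
U+BA4B4: 4-byte form → F2 BA 92 B4.
U+25FA: 3-byte form → E2 97 BA.
U+1F617: 4-byte form → F0 9F 98 97.
U+1F58E: 4-byte form → F0 9F 96 8E.
Concatenated (31 bytes): E2 97 82 EB A8 83 E1 82 AC F0 9F 96 94 EC B7 91 F2 BA 92 B4 E2 97 BA F0 9F 98 97 F0 9F 96 8E.

E2 97 82 EB A8 83 E1 82 AC F0 9F 96 94 EC B7 91 F2 BA 92 B4 E2 97 BA F0 9F 98 97 F0 9F 96 8E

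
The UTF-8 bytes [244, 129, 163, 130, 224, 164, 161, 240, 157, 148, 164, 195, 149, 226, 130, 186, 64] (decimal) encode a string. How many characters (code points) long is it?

6

Byte at offset 0: 0xF4 = 11110100 → 4-byte char (#1). Advance 4.
Byte at offset 4: 0xE0 = 11100000 → 3-byte char (#2). Advance 3.
Byte at offset 7: 0xF0 = 11110000 → 4-byte char (#3). Advance 4.
Byte at offset 11: 0xC3 = 11000011 → 2-byte char (#4). Advance 2.
Byte at offset 13: 0xE2 = 11100010 → 3-byte char (#5). Advance 3.
Byte at offset 16: 0x40 = 01000000 → 1-byte char (#6). Advance 1.
Reached end at offset 17 after 6 code points.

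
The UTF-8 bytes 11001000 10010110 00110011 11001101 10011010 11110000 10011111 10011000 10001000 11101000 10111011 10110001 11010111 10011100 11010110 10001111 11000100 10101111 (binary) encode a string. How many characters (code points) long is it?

Byte at offset 0: 0xC8 = 11001000 → 2-byte char (#1). Advance 2.
Byte at offset 2: 0x33 = 00110011 → 1-byte char (#2). Advance 1.
Byte at offset 3: 0xCD = 11001101 → 2-byte char (#3). Advance 2.
Byte at offset 5: 0xF0 = 11110000 → 4-byte char (#4). Advance 4.
Byte at offset 9: 0xE8 = 11101000 → 3-byte char (#5). Advance 3.
Byte at offset 12: 0xD7 = 11010111 → 2-byte char (#6). Advance 2.
Byte at offset 14: 0xD6 = 11010110 → 2-byte char (#7). Advance 2.
Byte at offset 16: 0xC4 = 11000100 → 2-byte char (#8). Advance 2.
Reached end at offset 18 after 8 code points.

8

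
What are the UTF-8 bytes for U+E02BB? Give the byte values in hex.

F3 A0 8A BB

U+E02BB = 0xE02BB = 918203 decimal. In range U+10000–U+10FFFF → 4-byte form: 11110xxx 10xxxxxx 10xxxxxx 10xxxxxx.
Binary (21 bits): 011100000001010111011.
Split 3+6+6+6: 011 | 100000 | 001010 | 111011.
Byte 1: 11110011 = 0xF3.
Byte 2: 10100000 = 0xA0.
Byte 3: 10001010 = 0x8A.
Byte 4: 10111011 = 0xBB.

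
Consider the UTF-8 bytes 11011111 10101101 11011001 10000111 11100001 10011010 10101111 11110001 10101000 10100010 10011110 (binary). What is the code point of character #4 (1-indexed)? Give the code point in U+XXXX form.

Offset 0: leading byte 0xDF = 11011111 → 2-byte char #1 = DF AD.
Offset 2: leading byte 0xD9 = 11011001 → 2-byte char #2 = D9 87.
Offset 4: leading byte 0xE1 = 11100001 → 3-byte char #3 = E1 9A AF.
Offset 7: leading byte 0xF1 = 11110001 → 4-byte char #4 = F1 A8 A2 9E.
Leading byte 0xF1 = 11110001 matches 11110xxx → 4-byte sequence.
Byte 1: 0xF1 = 11110001, payload 001 (3 bits).
Byte 2: 0xA8 = 10101000 (10xxxxxx ✓), payload 101000.
Byte 3: 0xA2 = 10100010 (10xxxxxx ✓), payload 100010.
Byte 4: 0x9E = 10011110 (10xxxxxx ✓), payload 011110.
Concatenate: 001101000100010011110 = 0x6889E (21 bits → U+6889E).

U+6889E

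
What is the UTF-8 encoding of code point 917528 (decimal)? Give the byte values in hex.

F3 A0 80 98

U+E0018 = 0xE0018 = 917528 decimal. In range U+10000–U+10FFFF → 4-byte form: 11110xxx 10xxxxxx 10xxxxxx 10xxxxxx.
Binary (21 bits): 011100000000000011000.
Split 3+6+6+6: 011 | 100000 | 000000 | 011000.
Byte 1: 11110011 = 0xF3.
Byte 2: 10100000 = 0xA0.
Byte 3: 10000000 = 0x80.
Byte 4: 10011000 = 0x98.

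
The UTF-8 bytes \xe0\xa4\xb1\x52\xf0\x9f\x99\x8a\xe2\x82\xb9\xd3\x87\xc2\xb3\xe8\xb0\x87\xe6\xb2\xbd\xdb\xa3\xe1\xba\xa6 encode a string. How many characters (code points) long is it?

Byte at offset 0: 0xE0 = 11100000 → 3-byte char (#1). Advance 3.
Byte at offset 3: 0x52 = 01010010 → 1-byte char (#2). Advance 1.
Byte at offset 4: 0xF0 = 11110000 → 4-byte char (#3). Advance 4.
Byte at offset 8: 0xE2 = 11100010 → 3-byte char (#4). Advance 3.
Byte at offset 11: 0xD3 = 11010011 → 2-byte char (#5). Advance 2.
Byte at offset 13: 0xC2 = 11000010 → 2-byte char (#6). Advance 2.
Byte at offset 15: 0xE8 = 11101000 → 3-byte char (#7). Advance 3.
Byte at offset 18: 0xE6 = 11100110 → 3-byte char (#8). Advance 3.
Byte at offset 21: 0xDB = 11011011 → 2-byte char (#9). Advance 2.
Byte at offset 23: 0xE1 = 11100001 → 3-byte char (#10). Advance 3.
Reached end at offset 26 after 10 code points.

10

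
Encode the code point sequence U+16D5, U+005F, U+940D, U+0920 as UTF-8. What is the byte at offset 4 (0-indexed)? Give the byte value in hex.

0xE9

U+16D5 → 3-byte form E1 9B 95 at offsets 0–2.
U+005F → 1-byte form 5F at offsets 3–3.
U+940D → 3-byte form E9 90 8D at offsets 4–6.
Offset 4 falls in char 3's range; it's byte 1 of E9 90 8D = 0xE9.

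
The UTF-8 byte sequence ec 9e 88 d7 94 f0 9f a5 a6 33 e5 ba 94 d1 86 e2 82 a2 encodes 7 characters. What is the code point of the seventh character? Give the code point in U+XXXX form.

Offset 0: leading byte 0xEC = 11101100 → 3-byte char #1 = EC 9E 88.
Offset 3: leading byte 0xD7 = 11010111 → 2-byte char #2 = D7 94.
Offset 5: leading byte 0xF0 = 11110000 → 4-byte char #3 = F0 9F A5 A6.
Offset 9: leading byte 0x33 = 00110011 → 1-byte char #4 = 33.
Offset 10: leading byte 0xE5 = 11100101 → 3-byte char #5 = E5 BA 94.
Offset 13: leading byte 0xD1 = 11010001 → 2-byte char #6 = D1 86.
Offset 15: leading byte 0xE2 = 11100010 → 3-byte char #7 = E2 82 A2.
Leading byte 0xE2 = 11100010 matches 1110xxxx → 3-byte sequence.
Byte 1: 0xE2 = 11100010, payload 0010 (4 bits).
Byte 2: 0x82 = 10000010 (10xxxxxx ✓), payload 000010.
Byte 3: 0xA2 = 10100010 (10xxxxxx ✓), payload 100010.
Concatenate: 0010000010100010 = 0x20A2 (16 bits → U+20A2).

U+20A2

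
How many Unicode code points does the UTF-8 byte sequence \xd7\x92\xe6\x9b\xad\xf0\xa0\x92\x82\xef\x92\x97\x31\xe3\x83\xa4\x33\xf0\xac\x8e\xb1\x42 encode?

Byte at offset 0: 0xD7 = 11010111 → 2-byte char (#1). Advance 2.
Byte at offset 2: 0xE6 = 11100110 → 3-byte char (#2). Advance 3.
Byte at offset 5: 0xF0 = 11110000 → 4-byte char (#3). Advance 4.
Byte at offset 9: 0xEF = 11101111 → 3-byte char (#4). Advance 3.
Byte at offset 12: 0x31 = 00110001 → 1-byte char (#5). Advance 1.
Byte at offset 13: 0xE3 = 11100011 → 3-byte char (#6). Advance 3.
Byte at offset 16: 0x33 = 00110011 → 1-byte char (#7). Advance 1.
Byte at offset 17: 0xF0 = 11110000 → 4-byte char (#8). Advance 4.
Byte at offset 21: 0x42 = 01000010 → 1-byte char (#9). Advance 1.
Reached end at offset 22 after 9 code points.

9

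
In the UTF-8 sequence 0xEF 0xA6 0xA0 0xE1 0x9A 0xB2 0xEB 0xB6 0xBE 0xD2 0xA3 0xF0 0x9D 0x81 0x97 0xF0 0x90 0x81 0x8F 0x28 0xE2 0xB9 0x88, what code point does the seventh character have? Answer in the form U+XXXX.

Offset 0: leading byte 0xEF = 11101111 → 3-byte char #1 = EF A6 A0.
Offset 3: leading byte 0xE1 = 11100001 → 3-byte char #2 = E1 9A B2.
Offset 6: leading byte 0xEB = 11101011 → 3-byte char #3 = EB B6 BE.
Offset 9: leading byte 0xD2 = 11010010 → 2-byte char #4 = D2 A3.
Offset 11: leading byte 0xF0 = 11110000 → 4-byte char #5 = F0 9D 81 97.
Offset 15: leading byte 0xF0 = 11110000 → 4-byte char #6 = F0 90 81 8F.
Offset 19: leading byte 0x28 = 00101000 → 1-byte char #7 = 28.
Leading byte 0x28 = 00101000 matches 0xxxxxxx → 1-byte sequence.
Byte 1: 0x28 = 00101000, payload 0101000 (7 bits).
Concatenate: 0101000 = 0x28 (7 bits → U+0028).

U+0028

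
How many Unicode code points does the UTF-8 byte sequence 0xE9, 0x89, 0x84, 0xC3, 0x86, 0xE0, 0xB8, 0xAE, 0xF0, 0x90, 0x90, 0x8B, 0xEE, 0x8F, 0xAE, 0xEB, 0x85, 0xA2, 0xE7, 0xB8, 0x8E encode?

7

Byte at offset 0: 0xE9 = 11101001 → 3-byte char (#1). Advance 3.
Byte at offset 3: 0xC3 = 11000011 → 2-byte char (#2). Advance 2.
Byte at offset 5: 0xE0 = 11100000 → 3-byte char (#3). Advance 3.
Byte at offset 8: 0xF0 = 11110000 → 4-byte char (#4). Advance 4.
Byte at offset 12: 0xEE = 11101110 → 3-byte char (#5). Advance 3.
Byte at offset 15: 0xEB = 11101011 → 3-byte char (#6). Advance 3.
Byte at offset 18: 0xE7 = 11100111 → 3-byte char (#7). Advance 3.
Reached end at offset 21 after 7 code points.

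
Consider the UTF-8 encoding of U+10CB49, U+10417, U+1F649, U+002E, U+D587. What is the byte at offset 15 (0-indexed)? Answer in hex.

U+10CB49 → 4-byte form F4 8C AD 89 at offsets 0–3.
U+10417 → 4-byte form F0 90 90 97 at offsets 4–7.
U+1F649 → 4-byte form F0 9F 99 89 at offsets 8–11.
U+002E → 1-byte form 2E at offsets 12–12.
U+D587 → 3-byte form ED 96 87 at offsets 13–15.
Offset 15 falls in char 5's range; it's byte 3 of ED 96 87 = 0x87.

0x87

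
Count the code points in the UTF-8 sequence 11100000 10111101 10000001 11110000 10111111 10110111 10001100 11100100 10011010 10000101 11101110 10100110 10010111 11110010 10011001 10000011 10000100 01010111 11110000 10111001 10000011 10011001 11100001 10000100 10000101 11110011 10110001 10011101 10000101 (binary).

Byte at offset 0: 0xE0 = 11100000 → 3-byte char (#1). Advance 3.
Byte at offset 3: 0xF0 = 11110000 → 4-byte char (#2). Advance 4.
Byte at offset 7: 0xE4 = 11100100 → 3-byte char (#3). Advance 3.
Byte at offset 10: 0xEE = 11101110 → 3-byte char (#4). Advance 3.
Byte at offset 13: 0xF2 = 11110010 → 4-byte char (#5). Advance 4.
Byte at offset 17: 0x57 = 01010111 → 1-byte char (#6). Advance 1.
Byte at offset 18: 0xF0 = 11110000 → 4-byte char (#7). Advance 4.
Byte at offset 22: 0xE1 = 11100001 → 3-byte char (#8). Advance 3.
Byte at offset 25: 0xF3 = 11110011 → 4-byte char (#9). Advance 4.
Reached end at offset 29 after 9 code points.

9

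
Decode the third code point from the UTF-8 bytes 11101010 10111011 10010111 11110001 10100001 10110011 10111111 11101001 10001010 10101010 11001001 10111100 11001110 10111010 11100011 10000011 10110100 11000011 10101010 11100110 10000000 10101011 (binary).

Offset 0: leading byte 0xEA = 11101010 → 3-byte char #1 = EA BB 97.
Offset 3: leading byte 0xF1 = 11110001 → 4-byte char #2 = F1 A1 B3 BF.
Offset 7: leading byte 0xE9 = 11101001 → 3-byte char #3 = E9 8A AA.
Leading byte 0xE9 = 11101001 matches 1110xxxx → 3-byte sequence.
Byte 1: 0xE9 = 11101001, payload 1001 (4 bits).
Byte 2: 0x8A = 10001010 (10xxxxxx ✓), payload 001010.
Byte 3: 0xAA = 10101010 (10xxxxxx ✓), payload 101010.
Concatenate: 1001001010101010 = 0x92AA (16 bits → U+92AA).

U+92AA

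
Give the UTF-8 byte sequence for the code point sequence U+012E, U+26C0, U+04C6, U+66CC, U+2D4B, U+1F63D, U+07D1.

U+012E: 2-byte form → C4 AE.
U+26C0: 3-byte form → E2 9B 80.
U+04C6: 2-byte form → D3 86.
U+66CC: 3-byte form → E6 9B 8C.
U+2D4B: 3-byte form → E2 B5 8B.
U+1F63D: 4-byte form → F0 9F 98 BD.
U+07D1: 2-byte form → DF 91.
Concatenated (19 bytes): C4 AE E2 9B 80 D3 86 E6 9B 8C E2 B5 8B F0 9F 98 BD DF 91.

C4 AE E2 9B 80 D3 86 E6 9B 8C E2 B5 8B F0 9F 98 BD DF 91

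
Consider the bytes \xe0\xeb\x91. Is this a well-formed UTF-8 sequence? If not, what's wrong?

Leading byte 0xE0 = 11100000 → 3-byte form.
Byte 2 is 0xEB = 11101011, which is not 10xxxxxx — expected a continuation byte.

invalid (non-continuation byte where continuation expected)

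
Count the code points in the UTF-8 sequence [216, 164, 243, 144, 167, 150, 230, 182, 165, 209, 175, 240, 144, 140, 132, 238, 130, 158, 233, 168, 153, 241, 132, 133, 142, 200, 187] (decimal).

Byte at offset 0: 0xD8 = 11011000 → 2-byte char (#1). Advance 2.
Byte at offset 2: 0xF3 = 11110011 → 4-byte char (#2). Advance 4.
Byte at offset 6: 0xE6 = 11100110 → 3-byte char (#3). Advance 3.
Byte at offset 9: 0xD1 = 11010001 → 2-byte char (#4). Advance 2.
Byte at offset 11: 0xF0 = 11110000 → 4-byte char (#5). Advance 4.
Byte at offset 15: 0xEE = 11101110 → 3-byte char (#6). Advance 3.
Byte at offset 18: 0xE9 = 11101001 → 3-byte char (#7). Advance 3.
Byte at offset 21: 0xF1 = 11110001 → 4-byte char (#8). Advance 4.
Byte at offset 25: 0xC8 = 11001000 → 2-byte char (#9). Advance 2.
Reached end at offset 27 after 9 code points.

9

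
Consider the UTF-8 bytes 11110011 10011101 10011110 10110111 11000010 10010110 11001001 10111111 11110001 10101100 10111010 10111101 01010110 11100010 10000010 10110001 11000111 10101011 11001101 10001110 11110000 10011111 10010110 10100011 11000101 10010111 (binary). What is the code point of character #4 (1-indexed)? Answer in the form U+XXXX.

U+6CEBD

Offset 0: leading byte 0xF3 = 11110011 → 4-byte char #1 = F3 9D 9E B7.
Offset 4: leading byte 0xC2 = 11000010 → 2-byte char #2 = C2 96.
Offset 6: leading byte 0xC9 = 11001001 → 2-byte char #3 = C9 BF.
Offset 8: leading byte 0xF1 = 11110001 → 4-byte char #4 = F1 AC BA BD.
Leading byte 0xF1 = 11110001 matches 11110xxx → 4-byte sequence.
Byte 1: 0xF1 = 11110001, payload 001 (3 bits).
Byte 2: 0xAC = 10101100 (10xxxxxx ✓), payload 101100.
Byte 3: 0xBA = 10111010 (10xxxxxx ✓), payload 111010.
Byte 4: 0xBD = 10111101 (10xxxxxx ✓), payload 111101.
Concatenate: 001101100111010111101 = 0x6CEBD (21 bits → U+6CEBD).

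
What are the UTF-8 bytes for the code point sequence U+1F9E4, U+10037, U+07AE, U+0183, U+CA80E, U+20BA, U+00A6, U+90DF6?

U+1F9E4: 4-byte form → F0 9F A7 A4.
U+10037: 4-byte form → F0 90 80 B7.
U+07AE: 2-byte form → DE AE.
U+0183: 2-byte form → C6 83.
U+CA80E: 4-byte form → F3 8A A0 8E.
U+20BA: 3-byte form → E2 82 BA.
U+00A6: 2-byte form → C2 A6.
U+90DF6: 4-byte form → F2 90 B7 B6.
Concatenated (25 bytes): F0 9F A7 A4 F0 90 80 B7 DE AE C6 83 F3 8A A0 8E E2 82 BA C2 A6 F2 90 B7 B6.

F0 9F A7 A4 F0 90 80 B7 DE AE C6 83 F3 8A A0 8E E2 82 BA C2 A6 F2 90 B7 B6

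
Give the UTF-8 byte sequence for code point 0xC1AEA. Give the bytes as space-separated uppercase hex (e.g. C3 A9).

F3 81 AB AA

U+C1AEA = 0xC1AEA = 793322 decimal. In range U+10000–U+10FFFF → 4-byte form: 11110xxx 10xxxxxx 10xxxxxx 10xxxxxx.
Binary (21 bits): 011000001101011101010.
Split 3+6+6+6: 011 | 000001 | 101011 | 101010.
Byte 1: 11110011 = 0xF3.
Byte 2: 10000001 = 0x81.
Byte 3: 10101011 = 0xAB.
Byte 4: 10101010 = 0xAA.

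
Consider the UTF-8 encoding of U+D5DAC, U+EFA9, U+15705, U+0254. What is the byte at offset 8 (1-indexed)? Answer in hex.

1-indexed offset 8 is 0-indexed offset 7.
U+D5DAC → 4-byte form F3 95 B6 AC at offsets 0–3.
U+EFA9 → 3-byte form EE BE A9 at offsets 4–6.
U+15705 → 4-byte form F0 95 9C 85 at offsets 7–10.
Offset 7 falls in char 3's range; it's byte 1 of F0 95 9C 85 = 0xF0.

0xF0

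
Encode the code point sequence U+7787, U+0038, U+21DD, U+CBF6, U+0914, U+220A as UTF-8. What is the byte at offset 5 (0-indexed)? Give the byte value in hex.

U+7787 → 3-byte form E7 9E 87 at offsets 0–2.
U+0038 → 1-byte form 38 at offsets 3–3.
U+21DD → 3-byte form E2 87 9D at offsets 4–6.
Offset 5 falls in char 3's range; it's byte 2 of E2 87 9D = 0x87.

0x87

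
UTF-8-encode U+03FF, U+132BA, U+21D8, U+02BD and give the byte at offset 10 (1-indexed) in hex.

0xCA

1-indexed offset 10 is 0-indexed offset 9.
U+03FF → 2-byte form CF BF at offsets 0–1.
U+132BA → 4-byte form F0 93 8A BA at offsets 2–5.
U+21D8 → 3-byte form E2 87 98 at offsets 6–8.
U+02BD → 2-byte form CA BD at offsets 9–10.
Offset 9 falls in char 4's range; it's byte 1 of CA BD = 0xCA.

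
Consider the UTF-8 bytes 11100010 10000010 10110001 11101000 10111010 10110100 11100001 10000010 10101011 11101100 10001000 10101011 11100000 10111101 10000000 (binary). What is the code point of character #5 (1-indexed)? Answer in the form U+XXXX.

Offset 0: leading byte 0xE2 = 11100010 → 3-byte char #1 = E2 82 B1.
Offset 3: leading byte 0xE8 = 11101000 → 3-byte char #2 = E8 BA B4.
Offset 6: leading byte 0xE1 = 11100001 → 3-byte char #3 = E1 82 AB.
Offset 9: leading byte 0xEC = 11101100 → 3-byte char #4 = EC 88 AB.
Offset 12: leading byte 0xE0 = 11100000 → 3-byte char #5 = E0 BD 80.
Leading byte 0xE0 = 11100000 matches 1110xxxx → 3-byte sequence.
Byte 1: 0xE0 = 11100000, payload 0000 (4 bits).
Byte 2: 0xBD = 10111101 (10xxxxxx ✓), payload 111101.
Byte 3: 0x80 = 10000000 (10xxxxxx ✓), payload 000000.
Concatenate: 0000111101000000 = 0xF40 (16 bits → U+0F40).

U+0F40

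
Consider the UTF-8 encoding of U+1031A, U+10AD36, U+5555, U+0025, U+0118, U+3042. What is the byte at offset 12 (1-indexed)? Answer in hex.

1-indexed offset 12 is 0-indexed offset 11.
U+1031A → 4-byte form F0 90 8C 9A at offsets 0–3.
U+10AD36 → 4-byte form F4 8A B4 B6 at offsets 4–7.
U+5555 → 3-byte form E5 95 95 at offsets 8–10.
U+0025 → 1-byte form 25 at offsets 11–11.
Offset 11 falls in char 4's range; it's byte 1 of 25 = 0x25.

0x25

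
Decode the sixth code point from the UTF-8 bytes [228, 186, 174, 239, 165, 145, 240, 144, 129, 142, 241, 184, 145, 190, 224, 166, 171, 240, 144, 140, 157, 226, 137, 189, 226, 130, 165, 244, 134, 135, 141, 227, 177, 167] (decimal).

U+1031D

Offset 0: leading byte 0xE4 = 11100100 → 3-byte char #1 = E4 BA AE.
Offset 3: leading byte 0xEF = 11101111 → 3-byte char #2 = EF A5 91.
Offset 6: leading byte 0xF0 = 11110000 → 4-byte char #3 = F0 90 81 8E.
Offset 10: leading byte 0xF1 = 11110001 → 4-byte char #4 = F1 B8 91 BE.
Offset 14: leading byte 0xE0 = 11100000 → 3-byte char #5 = E0 A6 AB.
Offset 17: leading byte 0xF0 = 11110000 → 4-byte char #6 = F0 90 8C 9D.
Leading byte 0xF0 = 11110000 matches 11110xxx → 4-byte sequence.
Byte 1: 0xF0 = 11110000, payload 000 (3 bits).
Byte 2: 0x90 = 10010000 (10xxxxxx ✓), payload 010000.
Byte 3: 0x8C = 10001100 (10xxxxxx ✓), payload 001100.
Byte 4: 0x9D = 10011101 (10xxxxxx ✓), payload 011101.
Concatenate: 000010000001100011101 = 0x1031D (21 bits → U+1031D).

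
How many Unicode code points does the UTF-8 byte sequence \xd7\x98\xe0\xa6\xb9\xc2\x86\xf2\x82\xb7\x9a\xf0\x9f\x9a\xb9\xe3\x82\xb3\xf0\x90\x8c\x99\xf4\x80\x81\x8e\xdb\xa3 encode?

Byte at offset 0: 0xD7 = 11010111 → 2-byte char (#1). Advance 2.
Byte at offset 2: 0xE0 = 11100000 → 3-byte char (#2). Advance 3.
Byte at offset 5: 0xC2 = 11000010 → 2-byte char (#3). Advance 2.
Byte at offset 7: 0xF2 = 11110010 → 4-byte char (#4). Advance 4.
Byte at offset 11: 0xF0 = 11110000 → 4-byte char (#5). Advance 4.
Byte at offset 15: 0xE3 = 11100011 → 3-byte char (#6). Advance 3.
Byte at offset 18: 0xF0 = 11110000 → 4-byte char (#7). Advance 4.
Byte at offset 22: 0xF4 = 11110100 → 4-byte char (#8). Advance 4.
Byte at offset 26: 0xDB = 11011011 → 2-byte char (#9). Advance 2.
Reached end at offset 28 after 9 code points.

9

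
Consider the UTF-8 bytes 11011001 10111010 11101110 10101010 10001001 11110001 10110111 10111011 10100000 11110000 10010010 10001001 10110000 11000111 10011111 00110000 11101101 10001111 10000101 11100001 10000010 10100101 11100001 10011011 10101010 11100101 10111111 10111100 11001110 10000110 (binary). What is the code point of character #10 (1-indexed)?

U+5FFC

Offset 0: leading byte 0xD9 = 11011001 → 2-byte char #1 = D9 BA.
Offset 2: leading byte 0xEE = 11101110 → 3-byte char #2 = EE AA 89.
Offset 5: leading byte 0xF1 = 11110001 → 4-byte char #3 = F1 B7 BB A0.
Offset 9: leading byte 0xF0 = 11110000 → 4-byte char #4 = F0 92 89 B0.
Offset 13: leading byte 0xC7 = 11000111 → 2-byte char #5 = C7 9F.
Offset 15: leading byte 0x30 = 00110000 → 1-byte char #6 = 30.
Offset 16: leading byte 0xED = 11101101 → 3-byte char #7 = ED 8F 85.
Offset 19: leading byte 0xE1 = 11100001 → 3-byte char #8 = E1 82 A5.
Offset 22: leading byte 0xE1 = 11100001 → 3-byte char #9 = E1 9B AA.
Offset 25: leading byte 0xE5 = 11100101 → 3-byte char #10 = E5 BF BC.
Leading byte 0xE5 = 11100101 matches 1110xxxx → 3-byte sequence.
Byte 1: 0xE5 = 11100101, payload 0101 (4 bits).
Byte 2: 0xBF = 10111111 (10xxxxxx ✓), payload 111111.
Byte 3: 0xBC = 10111100 (10xxxxxx ✓), payload 111100.
Concatenate: 0101111111111100 = 0x5FFC (16 bits → U+5FFC).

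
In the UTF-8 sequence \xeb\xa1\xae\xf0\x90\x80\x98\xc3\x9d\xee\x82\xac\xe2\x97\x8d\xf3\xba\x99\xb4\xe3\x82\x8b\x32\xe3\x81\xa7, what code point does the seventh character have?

Offset 0: leading byte 0xEB = 11101011 → 3-byte char #1 = EB A1 AE.
Offset 3: leading byte 0xF0 = 11110000 → 4-byte char #2 = F0 90 80 98.
Offset 7: leading byte 0xC3 = 11000011 → 2-byte char #3 = C3 9D.
Offset 9: leading byte 0xEE = 11101110 → 3-byte char #4 = EE 82 AC.
Offset 12: leading byte 0xE2 = 11100010 → 3-byte char #5 = E2 97 8D.
Offset 15: leading byte 0xF3 = 11110011 → 4-byte char #6 = F3 BA 99 B4.
Offset 19: leading byte 0xE3 = 11100011 → 3-byte char #7 = E3 82 8B.
Leading byte 0xE3 = 11100011 matches 1110xxxx → 3-byte sequence.
Byte 1: 0xE3 = 11100011, payload 0011 (4 bits).
Byte 2: 0x82 = 10000010 (10xxxxxx ✓), payload 000010.
Byte 3: 0x8B = 10001011 (10xxxxxx ✓), payload 001011.
Concatenate: 0011000010001011 = 0x308B (16 bits → U+308B).

U+308B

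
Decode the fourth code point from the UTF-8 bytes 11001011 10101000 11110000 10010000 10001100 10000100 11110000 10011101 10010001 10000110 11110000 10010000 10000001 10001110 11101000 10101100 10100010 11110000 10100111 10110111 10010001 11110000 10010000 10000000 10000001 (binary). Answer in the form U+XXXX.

U+1004E

Offset 0: leading byte 0xCB = 11001011 → 2-byte char #1 = CB A8.
Offset 2: leading byte 0xF0 = 11110000 → 4-byte char #2 = F0 90 8C 84.
Offset 6: leading byte 0xF0 = 11110000 → 4-byte char #3 = F0 9D 91 86.
Offset 10: leading byte 0xF0 = 11110000 → 4-byte char #4 = F0 90 81 8E.
Leading byte 0xF0 = 11110000 matches 11110xxx → 4-byte sequence.
Byte 1: 0xF0 = 11110000, payload 000 (3 bits).
Byte 2: 0x90 = 10010000 (10xxxxxx ✓), payload 010000.
Byte 3: 0x81 = 10000001 (10xxxxxx ✓), payload 000001.
Byte 4: 0x8E = 10001110 (10xxxxxx ✓), payload 001110.
Concatenate: 000010000000001001110 = 0x1004E (21 bits → U+1004E).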